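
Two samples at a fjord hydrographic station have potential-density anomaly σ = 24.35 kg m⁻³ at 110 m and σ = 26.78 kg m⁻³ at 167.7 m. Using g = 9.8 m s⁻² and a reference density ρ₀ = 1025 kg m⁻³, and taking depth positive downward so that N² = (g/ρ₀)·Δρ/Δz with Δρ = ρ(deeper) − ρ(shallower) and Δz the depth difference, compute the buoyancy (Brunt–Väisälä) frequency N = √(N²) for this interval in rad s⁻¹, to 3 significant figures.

0.0201 rad s⁻¹

Δρ = 1026.78 − 1024.35 = 2.43 kg m⁻³ over Δz = 167.7 − 110 = 57.7 m.
N² = (9.8/1025) × (2.43/57.7) = 4.0265 × 10⁻⁴ s⁻².
N = √(4.0265 × 10⁻⁴) = 0.020066 rad s⁻¹ ≈ 0.0201 rad s⁻¹.
Since Δρ > 0 the layer is stably stratified.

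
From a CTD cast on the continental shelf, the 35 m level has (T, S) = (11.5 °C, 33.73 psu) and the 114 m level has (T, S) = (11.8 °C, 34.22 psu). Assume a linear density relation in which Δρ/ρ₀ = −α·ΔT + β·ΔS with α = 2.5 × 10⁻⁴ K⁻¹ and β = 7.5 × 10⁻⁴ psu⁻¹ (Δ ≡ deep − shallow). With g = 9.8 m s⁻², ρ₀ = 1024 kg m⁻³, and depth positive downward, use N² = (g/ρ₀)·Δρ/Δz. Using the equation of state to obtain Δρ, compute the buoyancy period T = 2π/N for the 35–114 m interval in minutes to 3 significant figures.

ΔT = +0.3 K, ΔS = +0.49 psu (deep − shallow).
Δρ/ρ₀ = −αΔT + βΔS = -7.50 × 10⁻⁵ + 3.675 × 10⁻⁴ = 2.925 × 10⁻⁴, so Δρ ≈ 0.2995 kg m⁻³.
N² = (g/ρ₀)·Δρ/Δz = g·(Δρ/ρ₀)/Δz = 9.8 × 2.925 × 10⁻⁴ / 79 = 3.6285 × 10⁻⁵ s⁻².
N = √(3.6285 × 10⁻⁵) = 6.0237 × 10⁻³ rad s⁻¹ → T = 2π/N = 1.0431 × 10³ s = 17.385 min ≈ 17.4 min.

17.4 min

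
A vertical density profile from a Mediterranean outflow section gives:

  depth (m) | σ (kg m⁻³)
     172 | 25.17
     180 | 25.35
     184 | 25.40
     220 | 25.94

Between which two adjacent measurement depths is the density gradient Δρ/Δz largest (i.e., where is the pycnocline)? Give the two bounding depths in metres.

Compute the density gradient over each adjacent pair:
  172–180 m: Δρ/Δz = 0.18/8 = 0.022 kg m⁻⁴
  180–184 m: Δρ/Δz = 0.05/4 = 0.013 kg m⁻⁴
  184–220 m: Δρ/Δz = 0.54/36 = 0.015 kg m⁻⁴
The largest gradient is in the 172–180 m interval — the pycnocline.

172–180 m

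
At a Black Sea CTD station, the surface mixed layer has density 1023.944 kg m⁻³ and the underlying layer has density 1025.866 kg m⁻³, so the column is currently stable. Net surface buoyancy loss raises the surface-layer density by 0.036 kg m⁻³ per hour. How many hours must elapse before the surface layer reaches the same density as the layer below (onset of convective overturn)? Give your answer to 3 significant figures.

53.4 hours

Density deficit of the surface layer: 1025.866 − 1023.944 = 1.922 kg m⁻³.
Required change = 1.922 / 0.036 = 53.4 hours.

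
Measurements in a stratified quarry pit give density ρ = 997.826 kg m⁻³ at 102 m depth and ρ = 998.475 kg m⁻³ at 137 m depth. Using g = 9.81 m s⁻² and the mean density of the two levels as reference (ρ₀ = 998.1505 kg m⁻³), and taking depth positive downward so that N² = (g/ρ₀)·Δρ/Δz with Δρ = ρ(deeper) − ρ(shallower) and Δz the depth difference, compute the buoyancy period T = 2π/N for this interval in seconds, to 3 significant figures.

465 s

Δρ = 998.475 − 997.826 = 0.649 kg m⁻³ over Δz = 137 − 102 = 35 m.
N² = (9.81/998.1505) × (0.649/35) = 1.8224 × 10⁻⁴ s⁻².
N = √(1.8224 × 10⁻⁴) = 0.013500 rad s⁻¹, so T = 2π/N = 465.42 s ≈ 465 s.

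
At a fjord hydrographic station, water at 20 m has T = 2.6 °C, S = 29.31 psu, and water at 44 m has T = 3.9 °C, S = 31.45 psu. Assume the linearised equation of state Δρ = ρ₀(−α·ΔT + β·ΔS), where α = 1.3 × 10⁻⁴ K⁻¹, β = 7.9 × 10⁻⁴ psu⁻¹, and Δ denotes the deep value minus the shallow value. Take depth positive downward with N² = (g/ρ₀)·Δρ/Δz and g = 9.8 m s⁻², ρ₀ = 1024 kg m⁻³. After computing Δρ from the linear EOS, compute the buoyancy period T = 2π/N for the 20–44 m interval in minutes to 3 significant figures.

4.20 min

ΔT = +1.3 K, ΔS = +2.14 psu (deep − shallow).
Δρ/ρ₀ = −αΔT + βΔS = -1.69 × 10⁻⁴ + 1.6906 × 10⁻³ = 1.5216 × 10⁻³, so Δρ ≈ 1.558 kg m⁻³.
N² = (g/ρ₀)·Δρ/Δz = g·(Δρ/ρ₀)/Δz = 9.8 × 1.5216 × 10⁻³ / 24 = 6.2132 × 10⁻⁴ s⁻².
N = √(6.2132 × 10⁻⁴) = 0.024926 rad s⁻¹ → T = 2π/N = 252.07 s = 4.2012 min ≈ 4.20 min.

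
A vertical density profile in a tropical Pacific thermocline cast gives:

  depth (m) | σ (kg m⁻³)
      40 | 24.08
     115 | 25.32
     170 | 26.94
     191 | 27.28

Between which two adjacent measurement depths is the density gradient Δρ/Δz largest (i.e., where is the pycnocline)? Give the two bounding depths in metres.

115–170 m

Compute the density gradient over each adjacent pair:
  40–115 m: Δρ/Δz = 1.24/75 = 0.017 kg m⁻⁴
  115–170 m: Δρ/Δz = 1.62/55 = 0.029 kg m⁻⁴
  170–191 m: Δρ/Δz = 0.34/21 = 0.016 kg m⁻⁴
The largest gradient is in the 115–170 m interval — the pycnocline.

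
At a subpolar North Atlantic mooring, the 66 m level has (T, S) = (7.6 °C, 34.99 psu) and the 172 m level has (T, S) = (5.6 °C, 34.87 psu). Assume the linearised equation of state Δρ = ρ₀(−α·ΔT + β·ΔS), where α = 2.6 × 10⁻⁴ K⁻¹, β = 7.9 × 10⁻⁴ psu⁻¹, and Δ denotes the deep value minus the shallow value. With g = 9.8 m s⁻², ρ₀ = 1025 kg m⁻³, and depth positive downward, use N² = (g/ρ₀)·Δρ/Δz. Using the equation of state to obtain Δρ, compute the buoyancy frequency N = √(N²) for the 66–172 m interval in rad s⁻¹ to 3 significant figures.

ΔT = -2.0 K, ΔS = -0.12 psu (deep − shallow).
Δρ/ρ₀ = −αΔT + βΔS = 5.20 × 10⁻⁴ − 9.48 × 10⁻⁵ = 4.252 × 10⁻⁴, so Δρ ≈ 0.4358 kg m⁻³.
N² = (g/ρ₀)·Δρ/Δz = g·(Δρ/ρ₀)/Δz = 9.8 × 4.252 × 10⁻⁴ / 106 = 3.9311 × 10⁻⁵ s⁻².
N = √(3.9311 × 10⁻⁵) = 6.2698 × 10⁻³ rad s⁻¹ ≈ 6.27 × 10⁻³ rad s⁻¹.

6.27 × 10⁻³ rad s⁻¹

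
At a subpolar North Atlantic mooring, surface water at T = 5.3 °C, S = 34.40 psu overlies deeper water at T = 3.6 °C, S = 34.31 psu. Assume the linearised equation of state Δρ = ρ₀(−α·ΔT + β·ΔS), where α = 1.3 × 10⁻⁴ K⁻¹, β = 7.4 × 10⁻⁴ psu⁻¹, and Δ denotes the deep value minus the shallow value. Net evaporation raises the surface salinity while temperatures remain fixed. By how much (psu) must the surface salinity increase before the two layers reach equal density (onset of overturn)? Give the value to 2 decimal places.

0.21 psu

Neutral buoyancy requires −α(T_deep − T_surf) + β(S_deep − S_surf′) = 0.
S_surf′ = S_deep − (α/β)·ΔT = 34.31 − (1.3 × 10⁻⁴/7.4 × 10⁻⁴)·(-1.7) = 34.6086 psu.
Increase required: 34.6086 − 34.40 = 0.2086 psu.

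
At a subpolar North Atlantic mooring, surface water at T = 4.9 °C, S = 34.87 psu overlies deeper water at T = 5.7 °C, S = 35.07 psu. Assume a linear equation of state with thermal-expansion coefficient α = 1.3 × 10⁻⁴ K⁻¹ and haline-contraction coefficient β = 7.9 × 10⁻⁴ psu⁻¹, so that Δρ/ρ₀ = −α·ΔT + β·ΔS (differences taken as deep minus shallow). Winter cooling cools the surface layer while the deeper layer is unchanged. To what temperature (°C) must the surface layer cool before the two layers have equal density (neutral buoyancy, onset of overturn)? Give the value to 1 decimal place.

4.5 °C

Neutral buoyancy requires Δρ = 0, i.e. −α(T_deep − T_surf′) + β(S_deep − S_surf) = 0.
T_surf′ = T_deep − (β/α)·ΔS = 5.7 − (7.9 × 10⁻⁴/1.3 × 10⁻⁴)·(+0.20) = 4.485 °C.
Cooling required: 4.9 − (4.485) = 0.415 °C.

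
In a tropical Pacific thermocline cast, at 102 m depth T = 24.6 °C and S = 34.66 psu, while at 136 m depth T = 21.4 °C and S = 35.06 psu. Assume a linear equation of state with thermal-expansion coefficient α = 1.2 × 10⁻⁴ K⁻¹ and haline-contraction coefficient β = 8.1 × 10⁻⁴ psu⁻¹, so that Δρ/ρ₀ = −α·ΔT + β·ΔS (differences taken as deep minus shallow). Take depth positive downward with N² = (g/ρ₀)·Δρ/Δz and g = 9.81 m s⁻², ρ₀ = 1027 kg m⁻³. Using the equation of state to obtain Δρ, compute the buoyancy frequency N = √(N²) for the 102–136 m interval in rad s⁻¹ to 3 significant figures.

0.0143 rad s⁻¹

ΔT = -3.2 K, ΔS = +0.40 psu (deep − shallow).
Δρ/ρ₀ = −αΔT + βΔS = 3.84 × 10⁻⁴ + 3.24 × 10⁻⁴ = 7.08 × 10⁻⁴, so Δρ ≈ 0.7271 kg m⁻³.
N² = (g/ρ₀)·Δρ/Δz = g·(Δρ/ρ₀)/Δz = 9.81 × 7.08 × 10⁻⁴ / 34 = 2.0428 × 10⁻⁴ s⁻².
N = √(2.0428 × 10⁻⁴) = 0.014293 rad s⁻¹ ≈ 0.0143 rad s⁻¹.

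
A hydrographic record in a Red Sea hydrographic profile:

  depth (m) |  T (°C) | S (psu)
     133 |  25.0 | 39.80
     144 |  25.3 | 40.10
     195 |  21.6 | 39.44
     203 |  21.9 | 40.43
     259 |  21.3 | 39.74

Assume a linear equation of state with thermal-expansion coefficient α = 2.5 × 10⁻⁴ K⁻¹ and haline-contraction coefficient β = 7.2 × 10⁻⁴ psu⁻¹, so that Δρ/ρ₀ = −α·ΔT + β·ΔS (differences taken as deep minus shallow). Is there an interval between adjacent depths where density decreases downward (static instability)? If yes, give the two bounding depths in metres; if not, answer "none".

Evaluate Δρ/ρ₀ = −αΔT + βΔS across each adjacent pair:
  133–144 m: −αΔT+βΔS = −(2.5 × 10⁻⁴)(+0.3)+(7.2 × 10⁻⁴)(+0.30) = 1.4 × 10⁻⁴ → stable
  144–195 m: −αΔT+βΔS = −(2.5 × 10⁻⁴)(-3.7)+(7.2 × 10⁻⁴)(-0.66) = 4.5 × 10⁻⁴ → stable
  195–203 m: −αΔT+βΔS = −(2.5 × 10⁻⁴)(+0.3)+(7.2 × 10⁻⁴)(+0.99) = 6.4 × 10⁻⁴ → stable
  203–259 m: −αΔT+βΔS = −(2.5 × 10⁻⁴)(-0.6)+(7.2 × 10⁻⁴)(-0.69) = -3.5 × 10⁻⁴ → UNSTABLE
The 203–259 m interval has Δρ < 0: lighter water underlies denser water.

203–259 m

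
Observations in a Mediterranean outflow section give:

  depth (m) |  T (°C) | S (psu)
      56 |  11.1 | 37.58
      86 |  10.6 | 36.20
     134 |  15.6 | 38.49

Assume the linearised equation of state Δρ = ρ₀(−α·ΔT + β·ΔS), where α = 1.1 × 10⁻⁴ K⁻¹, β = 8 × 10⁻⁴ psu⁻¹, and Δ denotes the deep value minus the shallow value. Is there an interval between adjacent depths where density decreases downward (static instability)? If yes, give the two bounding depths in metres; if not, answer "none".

Evaluate Δρ/ρ₀ = −αΔT + βΔS across each adjacent pair:
  56–86 m: −αΔT+βΔS = −(1.1 × 10⁻⁴)(-0.5)+(8 × 10⁻⁴)(-1.38) = -1.0 × 10⁻³ → UNSTABLE
  86–134 m: −αΔT+βΔS = −(1.1 × 10⁻⁴)(+5.0)+(8 × 10⁻⁴)(+2.29) = 1.3 × 10⁻³ → stable
The 56–86 m interval has Δρ < 0: lighter water underlies denser water.

56–86 m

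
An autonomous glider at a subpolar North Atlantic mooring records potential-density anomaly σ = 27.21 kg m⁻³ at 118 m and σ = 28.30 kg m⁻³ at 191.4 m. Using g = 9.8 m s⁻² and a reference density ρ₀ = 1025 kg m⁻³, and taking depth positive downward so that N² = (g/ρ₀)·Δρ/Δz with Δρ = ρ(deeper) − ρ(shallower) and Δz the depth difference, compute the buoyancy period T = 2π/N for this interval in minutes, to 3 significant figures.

Δρ = 1028.30 − 1027.21 = 1.09 kg m⁻³ over Δz = 191.4 − 118 = 73.4 m.
N² = (9.8/1025) × (1.09/73.4) = 1.4198 × 10⁻⁴ s⁻².
N = √(1.4198 × 10⁻⁴) = 0.011916 rad s⁻¹, so T = 2π/N = 527.29 s = 8.7882 min ≈ 8.79 min.

8.79 min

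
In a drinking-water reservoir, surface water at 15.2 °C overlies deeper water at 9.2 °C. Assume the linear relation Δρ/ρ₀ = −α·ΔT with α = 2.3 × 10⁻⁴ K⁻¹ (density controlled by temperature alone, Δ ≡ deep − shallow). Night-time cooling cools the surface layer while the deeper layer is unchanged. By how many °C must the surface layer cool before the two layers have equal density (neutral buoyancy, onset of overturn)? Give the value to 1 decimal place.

With temperature the only control, equal density requires T_surf′ = T_deep.
T_surf′ = 9.2 °C.
Cooling required: 15.2 − 9.2 = 6.0 °C.

6.0 °C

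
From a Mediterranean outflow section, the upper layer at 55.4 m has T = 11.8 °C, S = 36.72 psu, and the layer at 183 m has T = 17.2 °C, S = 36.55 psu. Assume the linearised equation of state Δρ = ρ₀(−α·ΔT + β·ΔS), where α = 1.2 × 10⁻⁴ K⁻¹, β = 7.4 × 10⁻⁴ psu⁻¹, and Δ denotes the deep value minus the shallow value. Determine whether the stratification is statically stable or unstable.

ΔT = 17.2 − 11.8 = +5.4 K and ΔS = 36.55 − 36.72 = -0.17 psu (deep − shallow).
−αΔT = -6.48 × 10⁻⁴; βΔS = -1.258 × 10⁻⁴; sum Δρ/ρ₀ = -7.738 × 10⁻⁴.
Δρ/ρ₀ < 0, so Δρ < 0: deeper water is lighter → statically unstable; the column would overturn.

unstable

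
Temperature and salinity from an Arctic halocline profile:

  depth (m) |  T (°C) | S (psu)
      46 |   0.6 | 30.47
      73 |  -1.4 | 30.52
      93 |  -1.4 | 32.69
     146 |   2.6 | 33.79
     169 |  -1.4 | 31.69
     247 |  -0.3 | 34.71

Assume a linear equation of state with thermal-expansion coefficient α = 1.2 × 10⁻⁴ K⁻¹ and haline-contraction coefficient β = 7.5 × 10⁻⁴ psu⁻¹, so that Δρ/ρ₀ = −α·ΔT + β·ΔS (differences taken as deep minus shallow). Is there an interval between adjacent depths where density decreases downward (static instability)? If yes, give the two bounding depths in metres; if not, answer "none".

146–169 m

Evaluate Δρ/ρ₀ = −αΔT + βΔS across each adjacent pair:
  46–73 m: −αΔT+βΔS = −(1.2 × 10⁻⁴)(-2.0)+(7.5 × 10⁻⁴)(+0.05) = 2.8 × 10⁻⁴ → stable
  73–93 m: −αΔT+βΔS = −(1.2 × 10⁻⁴)(+0.0)+(7.5 × 10⁻⁴)(+2.17) = 1.6 × 10⁻³ → stable
  93–146 m: −αΔT+βΔS = −(1.2 × 10⁻⁴)(+4.0)+(7.5 × 10⁻⁴)(+1.10) = 3.5 × 10⁻⁴ → stable
  146–169 m: −αΔT+βΔS = −(1.2 × 10⁻⁴)(-4.0)+(7.5 × 10⁻⁴)(-2.10) = -1.1 × 10⁻³ → UNSTABLE
  169–247 m: −αΔT+βΔS = −(1.2 × 10⁻⁴)(+1.1)+(7.5 × 10⁻⁴)(+3.02) = 2.1 × 10⁻³ → stable
The 146–169 m interval has Δρ < 0: lighter water underlies denser water.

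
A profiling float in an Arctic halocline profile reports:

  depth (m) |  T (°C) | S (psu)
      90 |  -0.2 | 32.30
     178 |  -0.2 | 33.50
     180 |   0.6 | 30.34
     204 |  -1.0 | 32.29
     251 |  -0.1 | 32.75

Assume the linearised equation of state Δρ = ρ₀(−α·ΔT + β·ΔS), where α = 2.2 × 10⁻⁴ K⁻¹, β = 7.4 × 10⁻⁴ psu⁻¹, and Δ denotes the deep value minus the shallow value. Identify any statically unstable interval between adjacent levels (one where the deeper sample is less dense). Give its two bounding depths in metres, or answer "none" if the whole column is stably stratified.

178–180 m

Evaluate Δρ/ρ₀ = −αΔT + βΔS across each adjacent pair:
  90–178 m: −αΔT+βΔS = −(2.2 × 10⁻⁴)(+0.0)+(7.4 × 10⁻⁴)(+1.20) = 8.9 × 10⁻⁴ → stable
  178–180 m: −αΔT+βΔS = −(2.2 × 10⁻⁴)(+0.8)+(7.4 × 10⁻⁴)(-3.16) = -2.5 × 10⁻³ → UNSTABLE
  180–204 m: −αΔT+βΔS = −(2.2 × 10⁻⁴)(-1.6)+(7.4 × 10⁻⁴)(+1.95) = 1.8 × 10⁻³ → stable
  204–251 m: −αΔT+βΔS = −(2.2 × 10⁻⁴)(+0.9)+(7.4 × 10⁻⁴)(+0.46) = 1.4 × 10⁻⁴ → stable
The 178–180 m interval has Δρ < 0: lighter water underlies denser water.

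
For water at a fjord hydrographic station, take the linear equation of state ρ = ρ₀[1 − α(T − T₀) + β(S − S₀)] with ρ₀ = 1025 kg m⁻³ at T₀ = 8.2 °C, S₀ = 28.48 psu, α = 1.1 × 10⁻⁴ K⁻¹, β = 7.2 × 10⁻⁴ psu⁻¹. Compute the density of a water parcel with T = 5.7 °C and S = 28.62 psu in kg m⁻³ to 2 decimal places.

1025.39 kg m⁻³

T − T₀ = -2.5 K, S − S₀ = +0.14 psu.
Bracket = 1 − α·(-2.5) + β·(+0.14) = 1 + (3.758 × 10⁻⁴) = 1.0003758.
ρ = 1025 × 1.0003758 = 1025.39 kg m⁻³.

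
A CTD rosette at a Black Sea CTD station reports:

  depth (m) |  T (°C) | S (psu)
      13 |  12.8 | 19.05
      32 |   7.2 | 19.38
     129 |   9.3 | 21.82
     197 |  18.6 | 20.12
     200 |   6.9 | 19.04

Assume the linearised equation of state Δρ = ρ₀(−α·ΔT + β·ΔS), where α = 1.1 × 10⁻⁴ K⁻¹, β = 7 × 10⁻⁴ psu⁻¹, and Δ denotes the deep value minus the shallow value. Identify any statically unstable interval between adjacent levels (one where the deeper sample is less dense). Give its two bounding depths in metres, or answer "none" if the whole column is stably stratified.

Evaluate Δρ/ρ₀ = −αΔT + βΔS across each adjacent pair:
  13–32 m: −αΔT+βΔS = −(1.1 × 10⁻⁴)(-5.6)+(7 × 10⁻⁴)(+0.33) = 8.5 × 10⁻⁴ → stable
  32–129 m: −αΔT+βΔS = −(1.1 × 10⁻⁴)(+2.1)+(7 × 10⁻⁴)(+2.44) = 1.5 × 10⁻³ → stable
  129–197 m: −αΔT+βΔS = −(1.1 × 10⁻⁴)(+9.3)+(7 × 10⁻⁴)(-1.70) = -2.2 × 10⁻³ → UNSTABLE
  197–200 m: −αΔT+βΔS = −(1.1 × 10⁻⁴)(-11.7)+(7 × 10⁻⁴)(-1.08) = 5.3 × 10⁻⁴ → stable
The 129–197 m interval has Δρ < 0: lighter water underlies denser water.

129–197 m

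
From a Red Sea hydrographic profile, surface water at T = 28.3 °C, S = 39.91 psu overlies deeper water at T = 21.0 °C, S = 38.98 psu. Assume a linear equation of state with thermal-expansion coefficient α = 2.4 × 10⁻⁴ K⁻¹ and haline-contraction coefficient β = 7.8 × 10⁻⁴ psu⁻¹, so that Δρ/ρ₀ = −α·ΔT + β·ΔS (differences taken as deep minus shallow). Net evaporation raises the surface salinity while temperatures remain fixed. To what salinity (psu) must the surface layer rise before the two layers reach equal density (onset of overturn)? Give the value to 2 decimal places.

Neutral buoyancy requires −α(T_deep − T_surf) + β(S_deep − S_surf′) = 0.
S_surf′ = S_deep − (α/β)·ΔT = 38.98 − (2.4 × 10⁻⁴/7.8 × 10⁻⁴)·(-7.3) = 41.2262 psu.
Increase required: 41.2262 − 39.91 = 1.3162 psu.

41.23 psu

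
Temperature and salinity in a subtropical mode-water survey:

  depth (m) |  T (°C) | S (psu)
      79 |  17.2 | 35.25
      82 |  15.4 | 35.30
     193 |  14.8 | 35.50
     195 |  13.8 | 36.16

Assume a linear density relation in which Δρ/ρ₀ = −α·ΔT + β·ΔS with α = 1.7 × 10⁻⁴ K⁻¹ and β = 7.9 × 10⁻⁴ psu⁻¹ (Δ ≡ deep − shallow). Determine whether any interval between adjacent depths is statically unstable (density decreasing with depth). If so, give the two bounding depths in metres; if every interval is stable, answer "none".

none

Evaluate Δρ/ρ₀ = −αΔT + βΔS across each adjacent pair:
  79–82 m: −αΔT+βΔS = −(1.7 × 10⁻⁴)(-1.8)+(7.9 × 10⁻⁴)(+0.05) = 3.5 × 10⁻⁴ → stable
  82–193 m: −αΔT+βΔS = −(1.7 × 10⁻⁴)(-0.6)+(7.9 × 10⁻⁴)(+0.20) = 2.6 × 10⁻⁴ → stable
  193–195 m: −αΔT+βΔS = −(1.7 × 10⁻⁴)(-1.0)+(7.9 × 10⁻⁴)(+0.66) = 6.9 × 10⁻⁴ → stable
Every interval has Δρ > 0: the column is stably stratified throughout.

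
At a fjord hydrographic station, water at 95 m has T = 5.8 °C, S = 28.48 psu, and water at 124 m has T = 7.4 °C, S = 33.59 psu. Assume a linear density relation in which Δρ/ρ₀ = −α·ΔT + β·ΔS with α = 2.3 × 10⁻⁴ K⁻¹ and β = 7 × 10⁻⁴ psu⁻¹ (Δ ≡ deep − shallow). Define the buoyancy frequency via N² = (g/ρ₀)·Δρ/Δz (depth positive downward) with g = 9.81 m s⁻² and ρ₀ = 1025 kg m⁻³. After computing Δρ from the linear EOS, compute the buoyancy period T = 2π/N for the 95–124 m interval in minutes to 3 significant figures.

3.18 min

ΔT = +1.6 K, ΔS = +5.11 psu (deep − shallow).
Δρ/ρ₀ = −αΔT + βΔS = -3.68 × 10⁻⁴ + 3.577 × 10⁻³ = 3.209 × 10⁻³, so Δρ ≈ 3.289 kg m⁻³.
N² = (g/ρ₀)·Δρ/Δz = g·(Δρ/ρ₀)/Δz = 9.81 × 3.209 × 10⁻³ / 29 = 1.0855 × 10⁻³ s⁻².
N = √(1.0855 × 10⁻³) = 0.032947 rad s⁻¹ → T = 2π/N = 190.71 s = 3.1785 min ≈ 3.18 min.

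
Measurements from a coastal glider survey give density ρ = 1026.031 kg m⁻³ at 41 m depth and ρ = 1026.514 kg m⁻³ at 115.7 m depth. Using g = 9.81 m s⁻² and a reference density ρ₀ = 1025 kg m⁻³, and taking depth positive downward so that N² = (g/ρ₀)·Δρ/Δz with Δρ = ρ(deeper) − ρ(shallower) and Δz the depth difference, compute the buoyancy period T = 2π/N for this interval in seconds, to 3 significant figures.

Δρ = 1026.514 − 1026.031 = 0.483 kg m⁻³ over Δz = 115.7 − 41 = 74.7 m.
N² = (9.81/1025) × (0.483/74.7) = 6.1883 × 10⁻⁵ s⁻².
N = √(6.1883 × 10⁻⁵) = 7.8666 × 10⁻³ rad s⁻¹, so T = 2π/N = 798.72 s ≈ 799 s.

799 s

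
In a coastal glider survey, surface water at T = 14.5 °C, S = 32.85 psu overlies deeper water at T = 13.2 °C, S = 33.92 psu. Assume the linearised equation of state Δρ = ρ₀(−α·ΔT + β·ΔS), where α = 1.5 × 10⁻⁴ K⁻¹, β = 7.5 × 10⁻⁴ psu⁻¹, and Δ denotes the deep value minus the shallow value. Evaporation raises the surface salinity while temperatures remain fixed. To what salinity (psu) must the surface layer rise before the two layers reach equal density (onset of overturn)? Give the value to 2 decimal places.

34.18 psu

Neutral buoyancy requires −α(T_deep − T_surf) + β(S_deep − S_surf′) = 0.
S_surf′ = S_deep − (α/β)·ΔT = 33.92 − (1.5 × 10⁻⁴/7.5 × 10⁻⁴)·(-1.3) = 34.1800 psu.
Increase required: 34.1800 − 32.85 = 1.3300 psu.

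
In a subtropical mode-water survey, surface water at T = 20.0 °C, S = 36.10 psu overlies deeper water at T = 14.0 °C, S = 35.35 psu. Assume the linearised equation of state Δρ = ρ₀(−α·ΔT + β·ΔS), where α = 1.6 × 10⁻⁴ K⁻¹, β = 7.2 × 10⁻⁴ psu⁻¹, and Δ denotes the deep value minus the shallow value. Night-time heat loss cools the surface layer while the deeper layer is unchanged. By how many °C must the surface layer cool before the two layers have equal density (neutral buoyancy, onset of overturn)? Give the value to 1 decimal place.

Neutral buoyancy requires Δρ = 0, i.e. −α(T_deep − T_surf′) + β(S_deep − S_surf) = 0.
T_surf′ = T_deep − (β/α)·ΔS = 14.0 − (7.2 × 10⁻⁴/1.6 × 10⁻⁴)·(-0.75) = 17.375 °C.
Cooling required: 20.0 − (17.375) = 2.625 °C.

2.6 °C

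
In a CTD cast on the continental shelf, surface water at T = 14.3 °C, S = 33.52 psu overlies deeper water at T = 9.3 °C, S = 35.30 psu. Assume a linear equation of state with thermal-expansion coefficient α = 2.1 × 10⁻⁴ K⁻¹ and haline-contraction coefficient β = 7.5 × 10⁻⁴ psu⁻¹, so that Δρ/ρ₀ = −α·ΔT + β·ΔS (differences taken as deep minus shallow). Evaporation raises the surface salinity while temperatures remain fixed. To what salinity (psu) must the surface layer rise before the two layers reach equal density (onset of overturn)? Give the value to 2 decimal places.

36.70 psu

Neutral buoyancy requires −α(T_deep − T_surf) + β(S_deep − S_surf′) = 0.
S_surf′ = S_deep − (α/β)·ΔT = 35.30 − (2.1 × 10⁻⁴/7.5 × 10⁻⁴)·(-5.0) = 36.7000 psu.
Increase required: 36.7000 − 33.52 = 3.1800 psu.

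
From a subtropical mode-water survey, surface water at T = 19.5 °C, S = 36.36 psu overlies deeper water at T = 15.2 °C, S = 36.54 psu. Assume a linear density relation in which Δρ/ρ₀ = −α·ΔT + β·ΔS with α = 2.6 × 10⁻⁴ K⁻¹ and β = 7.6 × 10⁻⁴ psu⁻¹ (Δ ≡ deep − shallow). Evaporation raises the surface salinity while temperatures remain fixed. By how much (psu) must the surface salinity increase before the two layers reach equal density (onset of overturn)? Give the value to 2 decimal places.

Neutral buoyancy requires −α(T_deep − T_surf) + β(S_deep − S_surf′) = 0.
S_surf′ = S_deep − (α/β)·ΔT = 36.54 − (2.6 × 10⁻⁴/7.6 × 10⁻⁴)·(-4.3) = 38.0111 psu.
Increase required: 38.0111 − 36.36 = 1.6511 psu.

1.65 psu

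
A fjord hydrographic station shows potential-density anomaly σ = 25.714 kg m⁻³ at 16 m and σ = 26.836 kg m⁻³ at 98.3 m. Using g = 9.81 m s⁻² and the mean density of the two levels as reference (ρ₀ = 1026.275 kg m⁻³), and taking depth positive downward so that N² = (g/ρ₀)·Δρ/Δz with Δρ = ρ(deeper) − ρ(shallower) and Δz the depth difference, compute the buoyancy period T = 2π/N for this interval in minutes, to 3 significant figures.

Δρ = 1026.836 − 1025.714 = 1.122 kg m⁻³ over Δz = 98.3 − 16 = 82.3 m.
N² = (9.81/1026.275) × (1.122/82.3) = 1.3032 × 10⁻⁴ s⁻².
N = √(1.3032 × 10⁻⁴) = 0.011416 rad s⁻¹, so T = 2π/N = 550.38 s = 9.1730 min ≈ 9.17 min.

9.17 min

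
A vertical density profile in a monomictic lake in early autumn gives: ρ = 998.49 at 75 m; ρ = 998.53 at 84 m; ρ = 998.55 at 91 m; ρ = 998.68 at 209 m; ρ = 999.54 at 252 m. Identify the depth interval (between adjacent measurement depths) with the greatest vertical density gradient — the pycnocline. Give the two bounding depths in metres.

Compute the density gradient over each adjacent pair:
  75–84 m: Δρ/Δz = 0.04/9 = 4.4 × 10⁻³ kg m⁻⁴
  84–91 m: Δρ/Δz = 0.02/7 = 2.9 × 10⁻³ kg m⁻⁴
  91–209 m: Δρ/Δz = 0.13/118 = 1.1 × 10⁻³ kg m⁻⁴
  209–252 m: Δρ/Δz = 0.86/43 = 0.020 kg m⁻⁴
The largest gradient is in the 209–252 m interval — the pycnocline.

209–252 m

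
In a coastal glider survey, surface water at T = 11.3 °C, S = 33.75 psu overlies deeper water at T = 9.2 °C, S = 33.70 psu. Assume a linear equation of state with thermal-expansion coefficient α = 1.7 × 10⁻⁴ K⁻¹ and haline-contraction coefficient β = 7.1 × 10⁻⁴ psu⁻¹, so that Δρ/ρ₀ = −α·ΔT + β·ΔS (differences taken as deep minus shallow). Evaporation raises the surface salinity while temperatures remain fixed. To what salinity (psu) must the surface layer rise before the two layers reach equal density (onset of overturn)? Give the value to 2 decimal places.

34.20 psu

Neutral buoyancy requires −α(T_deep − T_surf) + β(S_deep − S_surf′) = 0.
S_surf′ = S_deep − (α/β)·ΔT = 33.70 − (1.7 × 10⁻⁴/7.1 × 10⁻⁴)·(-2.1) = 34.2028 psu.
Increase required: 34.2028 − 33.75 = 0.4528 psu.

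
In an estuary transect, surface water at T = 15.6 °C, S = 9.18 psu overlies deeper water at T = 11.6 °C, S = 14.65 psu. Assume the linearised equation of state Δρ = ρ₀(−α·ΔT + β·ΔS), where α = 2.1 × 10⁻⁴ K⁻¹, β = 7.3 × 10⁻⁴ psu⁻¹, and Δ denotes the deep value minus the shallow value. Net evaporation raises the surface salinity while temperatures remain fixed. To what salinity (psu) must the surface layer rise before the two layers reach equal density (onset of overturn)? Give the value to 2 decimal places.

15.80 psu

Neutral buoyancy requires −α(T_deep − T_surf) + β(S_deep − S_surf′) = 0.
S_surf′ = S_deep − (α/β)·ΔT = 14.65 − (2.1 × 10⁻⁴/7.3 × 10⁻⁴)·(-4.0) = 15.8007 psu.
Increase required: 15.8007 − 9.18 = 6.6207 psu.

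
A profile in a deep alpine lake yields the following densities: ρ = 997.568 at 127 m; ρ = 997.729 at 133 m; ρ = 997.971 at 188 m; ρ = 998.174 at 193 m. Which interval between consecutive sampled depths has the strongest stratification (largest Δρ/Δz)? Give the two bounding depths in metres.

Compute the density gradient over each adjacent pair:
  127–133 m: Δρ/Δz = 0.161/6 = 0.027 kg m⁻⁴
  133–188 m: Δρ/Δz = 0.242/55 = 4.4 × 10⁻³ kg m⁻⁴
  188–193 m: Δρ/Δz = 0.203/5 = 0.041 kg m⁻⁴
The largest gradient is in the 188–193 m interval — the pycnocline.

188–193 m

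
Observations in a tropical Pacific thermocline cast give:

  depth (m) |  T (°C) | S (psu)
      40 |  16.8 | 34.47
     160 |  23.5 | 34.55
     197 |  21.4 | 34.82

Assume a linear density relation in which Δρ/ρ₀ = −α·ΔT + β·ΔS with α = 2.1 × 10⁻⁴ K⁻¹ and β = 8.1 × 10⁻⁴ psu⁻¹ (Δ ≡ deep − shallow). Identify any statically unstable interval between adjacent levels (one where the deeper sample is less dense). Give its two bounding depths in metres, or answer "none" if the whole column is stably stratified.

40–160 m

Evaluate Δρ/ρ₀ = −αΔT + βΔS across each adjacent pair:
  40–160 m: −αΔT+βΔS = −(2.1 × 10⁻⁴)(+6.7)+(8.1 × 10⁻⁴)(+0.08) = -1.3 × 10⁻³ → UNSTABLE
  160–197 m: −αΔT+βΔS = −(2.1 × 10⁻⁴)(-2.1)+(8.1 × 10⁻⁴)(+0.27) = 6.6 × 10⁻⁴ → stable
The 40–160 m interval has Δρ < 0: lighter water underlies denser water.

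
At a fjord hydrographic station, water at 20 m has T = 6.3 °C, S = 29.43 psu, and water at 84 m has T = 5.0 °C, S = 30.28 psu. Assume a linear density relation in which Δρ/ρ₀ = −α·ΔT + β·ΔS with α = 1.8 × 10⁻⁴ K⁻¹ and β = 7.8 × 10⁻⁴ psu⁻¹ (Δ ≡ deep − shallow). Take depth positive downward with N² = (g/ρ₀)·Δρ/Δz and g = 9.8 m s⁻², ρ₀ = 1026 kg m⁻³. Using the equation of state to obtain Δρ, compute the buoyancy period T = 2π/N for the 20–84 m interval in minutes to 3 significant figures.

ΔT = -1.3 K, ΔS = +0.85 psu (deep − shallow).
Δρ/ρ₀ = −αΔT + βΔS = 2.34 × 10⁻⁴ + 6.63 × 10⁻⁴ = 8.97 × 10⁻⁴, so Δρ ≈ 0.9203 kg m⁻³.
N² = (g/ρ₀)·Δρ/Δz = g·(Δρ/ρ₀)/Δz = 9.8 × 8.97 × 10⁻⁴ / 64 = 1.3735 × 10⁻⁴ s⁻².
N = √(1.3735 × 10⁻⁴) = 0.011720 rad s⁻¹ → T = 2π/N = 536.11 s = 8.9352 min ≈ 8.94 min.

8.94 min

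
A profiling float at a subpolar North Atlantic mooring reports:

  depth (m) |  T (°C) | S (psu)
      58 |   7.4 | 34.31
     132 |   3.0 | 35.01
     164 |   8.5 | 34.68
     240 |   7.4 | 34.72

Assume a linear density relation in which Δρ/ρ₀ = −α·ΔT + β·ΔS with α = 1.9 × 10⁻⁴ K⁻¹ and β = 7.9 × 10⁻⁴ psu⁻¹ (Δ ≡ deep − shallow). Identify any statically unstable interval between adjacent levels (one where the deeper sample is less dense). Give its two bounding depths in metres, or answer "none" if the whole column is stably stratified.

132–164 m

Evaluate Δρ/ρ₀ = −αΔT + βΔS across each adjacent pair:
  58–132 m: −αΔT+βΔS = −(1.9 × 10⁻⁴)(-4.4)+(7.9 × 10⁻⁴)(+0.70) = 1.4 × 10⁻³ → stable
  132–164 m: −αΔT+βΔS = −(1.9 × 10⁻⁴)(+5.5)+(7.9 × 10⁻⁴)(-0.33) = -1.3 × 10⁻³ → UNSTABLE
  164–240 m: −αΔT+βΔS = −(1.9 × 10⁻⁴)(-1.1)+(7.9 × 10⁻⁴)(+0.04) = 2.4 × 10⁻⁴ → stable
The 132–164 m interval has Δρ < 0: lighter water underlies denser water.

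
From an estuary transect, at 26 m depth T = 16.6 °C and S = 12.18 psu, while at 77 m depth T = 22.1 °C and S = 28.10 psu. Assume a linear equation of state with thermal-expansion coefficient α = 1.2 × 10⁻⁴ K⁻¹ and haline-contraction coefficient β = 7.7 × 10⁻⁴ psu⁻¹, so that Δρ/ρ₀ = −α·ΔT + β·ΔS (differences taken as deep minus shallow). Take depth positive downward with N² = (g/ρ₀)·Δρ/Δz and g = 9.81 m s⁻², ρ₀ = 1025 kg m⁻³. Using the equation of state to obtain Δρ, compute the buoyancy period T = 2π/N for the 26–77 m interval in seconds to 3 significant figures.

133 s

ΔT = +5.5 K, ΔS = +15.92 psu (deep − shallow).
Δρ/ρ₀ = −αΔT + βΔS = -6.60 × 10⁻⁴ + 0.0122584 = 0.0115984, so Δρ ≈ 11.89 kg m⁻³.
N² = (g/ρ₀)·Δρ/Δz = g·(Δρ/ρ₀)/Δz = 9.81 × 0.0115984 / 51 = 2.2310 × 10⁻³ s⁻².
N = √(2.2310 × 10⁻³) = 0.047233 rad s⁻¹ → T = 2π/N = 133.03 s ≈ 133 s.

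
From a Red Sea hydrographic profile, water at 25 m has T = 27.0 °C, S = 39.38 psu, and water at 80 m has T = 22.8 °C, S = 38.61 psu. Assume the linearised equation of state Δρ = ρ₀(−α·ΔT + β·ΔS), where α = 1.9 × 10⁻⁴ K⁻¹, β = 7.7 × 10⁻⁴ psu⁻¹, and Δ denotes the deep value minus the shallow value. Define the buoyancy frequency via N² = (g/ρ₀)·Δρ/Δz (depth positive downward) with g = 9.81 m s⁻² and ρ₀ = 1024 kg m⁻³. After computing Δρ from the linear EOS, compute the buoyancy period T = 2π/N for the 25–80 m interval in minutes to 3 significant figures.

17.3 min

ΔT = -4.2 K, ΔS = -0.77 psu (deep − shallow).
Δρ/ρ₀ = −αΔT + βΔS = 7.98 × 10⁻⁴ − 5.929 × 10⁻⁴ = 2.051 × 10⁻⁴, so Δρ ≈ 0.2100 kg m⁻³.
N² = (g/ρ₀)·Δρ/Δz = g·(Δρ/ρ₀)/Δz = 9.81 × 2.051 × 10⁻⁴ / 55 = 3.6582 × 10⁻⁵ s⁻².
N = √(3.6582 × 10⁻⁵) = 6.0483 × 10⁻³ rad s⁻¹ → T = 2π/N = 1.0388 × 10³ s = 17.313 min ≈ 17.3 min.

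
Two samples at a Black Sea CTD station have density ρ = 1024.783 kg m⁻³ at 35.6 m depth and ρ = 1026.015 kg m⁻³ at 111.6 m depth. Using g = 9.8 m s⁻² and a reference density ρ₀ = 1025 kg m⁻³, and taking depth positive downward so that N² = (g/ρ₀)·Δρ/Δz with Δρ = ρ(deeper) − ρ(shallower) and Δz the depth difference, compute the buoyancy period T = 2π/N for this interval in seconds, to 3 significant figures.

505 s

Δρ = 1026.015 − 1024.783 = 1.232 kg m⁻³ over Δz = 111.6 − 35.6 = 76 m.
N² = (9.8/1025) × (1.232/76) = 1.5499 × 10⁻⁴ s⁻².
N = √(1.5499 × 10⁻⁴) = 0.012449 rad s⁻¹, so T = 2π/N = 504.71 s ≈ 505 s.
N² > 0, so the interval is statically stable.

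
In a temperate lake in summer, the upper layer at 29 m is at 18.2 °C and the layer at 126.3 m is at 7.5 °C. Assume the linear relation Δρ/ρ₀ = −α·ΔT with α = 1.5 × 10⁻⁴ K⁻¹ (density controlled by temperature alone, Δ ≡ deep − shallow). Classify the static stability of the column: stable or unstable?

ΔT = 7.5 − 18.2 = -10.7 K, so Δρ/ρ₀ = −αΔT = 1.605 × 10⁻³.
Δρ/ρ₀ > 0, so Δρ > 0: deeper water is denser → statically stable.

stable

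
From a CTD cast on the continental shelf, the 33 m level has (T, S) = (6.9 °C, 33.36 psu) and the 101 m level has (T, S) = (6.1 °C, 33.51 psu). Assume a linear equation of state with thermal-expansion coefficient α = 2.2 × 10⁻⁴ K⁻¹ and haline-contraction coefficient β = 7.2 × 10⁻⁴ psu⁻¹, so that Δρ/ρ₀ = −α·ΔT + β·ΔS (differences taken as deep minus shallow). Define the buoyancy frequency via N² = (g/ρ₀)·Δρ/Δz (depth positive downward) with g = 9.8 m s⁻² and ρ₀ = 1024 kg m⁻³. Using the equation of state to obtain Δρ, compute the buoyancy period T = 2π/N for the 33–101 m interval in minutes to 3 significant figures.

ΔT = -0.8 K, ΔS = +0.15 psu (deep − shallow).
Δρ/ρ₀ = −αΔT + βΔS = 1.76 × 10⁻⁴ + 1.08 × 10⁻⁴ = 2.84 × 10⁻⁴, so Δρ ≈ 0.2908 kg m⁻³.
N² = (g/ρ₀)·Δρ/Δz = g·(Δρ/ρ₀)/Δz = 9.8 × 2.84 × 10⁻⁴ / 68 = 4.0929 × 10⁻⁵ s⁻².
N = √(4.0929 × 10⁻⁵) = 6.3976 × 10⁻³ rad s⁻¹ → T = 2π/N = 982.12 s = 16.369 min ≈ 16.4 min.

16.4 min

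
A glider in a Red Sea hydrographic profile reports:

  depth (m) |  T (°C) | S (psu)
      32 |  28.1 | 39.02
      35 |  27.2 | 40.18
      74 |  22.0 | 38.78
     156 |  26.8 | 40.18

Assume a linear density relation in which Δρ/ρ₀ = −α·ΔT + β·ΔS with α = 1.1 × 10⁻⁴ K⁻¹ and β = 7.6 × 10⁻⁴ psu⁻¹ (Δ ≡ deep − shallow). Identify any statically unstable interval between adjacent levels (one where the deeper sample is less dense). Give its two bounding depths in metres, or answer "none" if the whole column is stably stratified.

35–74 m

Evaluate Δρ/ρ₀ = −αΔT + βΔS across each adjacent pair:
  32–35 m: −αΔT+βΔS = −(1.1 × 10⁻⁴)(-0.9)+(7.6 × 10⁻⁴)(+1.16) = 9.8 × 10⁻⁴ → stable
  35–74 m: −αΔT+βΔS = −(1.1 × 10⁻⁴)(-5.2)+(7.6 × 10⁻⁴)(-1.40) = -4.9 × 10⁻⁴ → UNSTABLE
  74–156 m: −αΔT+βΔS = −(1.1 × 10⁻⁴)(+4.8)+(7.6 × 10⁻⁴)(+1.40) = 5.4 × 10⁻⁴ → stable
The 35–74 m interval has Δρ < 0: lighter water underlies denser water.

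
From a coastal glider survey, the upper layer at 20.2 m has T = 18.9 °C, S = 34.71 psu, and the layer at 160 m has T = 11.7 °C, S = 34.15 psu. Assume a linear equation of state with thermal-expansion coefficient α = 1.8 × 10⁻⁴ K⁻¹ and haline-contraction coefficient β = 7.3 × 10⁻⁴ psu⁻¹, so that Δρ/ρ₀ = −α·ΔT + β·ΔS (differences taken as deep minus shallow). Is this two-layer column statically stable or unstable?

ΔT = 11.7 − 18.9 = -7.2 K and ΔS = 34.15 − 34.71 = -0.56 psu (deep − shallow).
−αΔT = 1.296 × 10⁻³; βΔS = -4.088 × 10⁻⁴; sum Δρ/ρ₀ = 8.872 × 10⁻⁴.
Δρ/ρ₀ > 0, so Δρ > 0: deeper water is denser → statically stable.

stable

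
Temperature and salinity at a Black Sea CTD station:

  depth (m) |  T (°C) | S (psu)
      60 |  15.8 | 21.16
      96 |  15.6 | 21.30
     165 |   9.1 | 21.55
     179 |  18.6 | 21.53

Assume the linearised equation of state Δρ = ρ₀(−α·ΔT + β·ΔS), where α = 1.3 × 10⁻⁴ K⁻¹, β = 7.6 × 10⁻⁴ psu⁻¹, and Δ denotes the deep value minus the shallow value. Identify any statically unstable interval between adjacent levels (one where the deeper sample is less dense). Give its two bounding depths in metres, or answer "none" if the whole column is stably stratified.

Evaluate Δρ/ρ₀ = −αΔT + βΔS across each adjacent pair:
  60–96 m: −αΔT+βΔS = −(1.3 × 10⁻⁴)(-0.2)+(7.6 × 10⁻⁴)(+0.14) = 1.3 × 10⁻⁴ → stable
  96–165 m: −αΔT+βΔS = −(1.3 × 10⁻⁴)(-6.5)+(7.6 × 10⁻⁴)(+0.25) = 1.0 × 10⁻³ → stable
  165–179 m: −αΔT+βΔS = −(1.3 × 10⁻⁴)(+9.5)+(7.6 × 10⁻⁴)(-0.02) = -1.3 × 10⁻³ → UNSTABLE
The 165–179 m interval has Δρ < 0: lighter water underlies denser water.

165–179 m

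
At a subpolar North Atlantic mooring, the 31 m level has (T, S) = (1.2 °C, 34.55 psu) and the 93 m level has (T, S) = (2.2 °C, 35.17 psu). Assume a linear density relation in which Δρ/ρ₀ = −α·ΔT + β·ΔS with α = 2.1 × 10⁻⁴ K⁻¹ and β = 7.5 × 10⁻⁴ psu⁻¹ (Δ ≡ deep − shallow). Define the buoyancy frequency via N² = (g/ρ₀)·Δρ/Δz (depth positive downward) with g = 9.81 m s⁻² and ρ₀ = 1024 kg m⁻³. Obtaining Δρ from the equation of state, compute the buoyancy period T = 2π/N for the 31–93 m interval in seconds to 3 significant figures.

989 s

ΔT = +1.0 K, ΔS = +0.62 psu (deep − shallow).
Δρ/ρ₀ = −αΔT + βΔS = -2.10 × 10⁻⁴ + 4.65 × 10⁻⁴ = 2.55 × 10⁻⁴, so Δρ ≈ 0.2611 kg m⁻³.
N² = (g/ρ₀)·Δρ/Δz = g·(Δρ/ρ₀)/Δz = 9.81 × 2.55 × 10⁻⁴ / 62 = 4.0348 × 10⁻⁵ s⁻².
N = √(4.0348 × 10⁻⁵) = 6.3520 × 10⁻³ rad s⁻¹ → T = 2π/N = 989.17 s ≈ 989 s.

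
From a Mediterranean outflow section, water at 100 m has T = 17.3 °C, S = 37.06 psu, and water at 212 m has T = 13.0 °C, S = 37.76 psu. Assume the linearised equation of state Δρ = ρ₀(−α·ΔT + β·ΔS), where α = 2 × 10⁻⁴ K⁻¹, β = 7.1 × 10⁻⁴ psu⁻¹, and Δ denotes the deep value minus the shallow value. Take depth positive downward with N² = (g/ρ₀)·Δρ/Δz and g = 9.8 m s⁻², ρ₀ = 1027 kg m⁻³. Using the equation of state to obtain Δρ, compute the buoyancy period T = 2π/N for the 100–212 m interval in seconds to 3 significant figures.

577 s

ΔT = -4.3 K, ΔS = +0.70 psu (deep − shallow).
Δρ/ρ₀ = −αΔT + βΔS = 8.60 × 10⁻⁴ + 4.97 × 10⁻⁴ = 1.357 × 10⁻³, so Δρ ≈ 1.394 kg m⁻³.
N² = (g/ρ₀)·Δρ/Δz = g·(Δρ/ρ₀)/Δz = 9.8 × 1.357 × 10⁻³ / 112 = 1.1874 × 10⁻⁴ s⁻².
N = √(1.1874 × 10⁻⁴) = 0.010897 rad s⁻¹ → T = 2π/N = 576.60 s ≈ 577 s.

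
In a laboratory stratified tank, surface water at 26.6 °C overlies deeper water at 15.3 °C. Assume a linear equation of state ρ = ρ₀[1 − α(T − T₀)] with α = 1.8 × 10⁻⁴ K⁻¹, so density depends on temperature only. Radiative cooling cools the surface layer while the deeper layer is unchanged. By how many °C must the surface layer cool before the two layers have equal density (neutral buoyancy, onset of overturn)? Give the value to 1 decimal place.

11.3 °C

With temperature the only control, equal density requires T_surf′ = T_deep.
T_surf′ = 15.3 °C.
Cooling required: 26.6 − 15.3 = 11.3 °C.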